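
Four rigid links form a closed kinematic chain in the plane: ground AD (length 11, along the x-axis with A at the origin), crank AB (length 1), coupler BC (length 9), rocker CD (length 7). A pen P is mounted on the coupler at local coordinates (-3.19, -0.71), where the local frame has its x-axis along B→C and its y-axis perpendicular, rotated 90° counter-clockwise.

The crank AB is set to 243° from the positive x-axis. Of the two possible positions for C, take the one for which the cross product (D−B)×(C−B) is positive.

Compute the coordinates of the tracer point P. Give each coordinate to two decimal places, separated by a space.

A=(0,0), D=(11.00,0)
B = A + 1.00·(cos243°, sin243°) = (-0.4540, -0.8910)
|BD| = 11.4886
circle(B,9.00) ∩ circle(D,7.00): a=7.1370, h=5.4830
  candidates: C₊=(6.2363,5.1290) cross=62.992; C₋=(7.0867,-5.8040) cross=-62.992
  mode + wants cross > 0 → take C=(6.2363,5.1290) (cross=62.992)
ex = (C−B)/|BC| = (0.7434,0.6689); ey = (-0.6689,0.7434)
P = B + -3.19·ex + -0.71·ey = (-2.3504,-3.5526)

-2.35 -3.55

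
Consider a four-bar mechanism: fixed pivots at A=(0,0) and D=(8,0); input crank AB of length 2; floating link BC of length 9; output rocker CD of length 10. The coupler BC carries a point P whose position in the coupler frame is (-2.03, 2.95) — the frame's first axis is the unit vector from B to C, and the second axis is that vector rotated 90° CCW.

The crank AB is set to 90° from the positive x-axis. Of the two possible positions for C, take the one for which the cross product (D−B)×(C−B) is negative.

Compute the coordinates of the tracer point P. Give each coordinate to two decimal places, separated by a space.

2.75 4.29

A=(0,0), D=(8.00,0)
B = A + 2.00·(cos90°, sin90°) = (0.0000, 2.0000)
|BD| = 8.2462
circle(B,9.00) ∩ circle(D,10.00): a=2.9711, h=8.4955
  candidates: C₊=(4.9428,9.5212) cross=70.055; C₋=(0.8219,-6.9624) cross=-70.055
  mode - wants cross < 0 → take C=(0.8219,-6.9624) (cross=-70.055)
ex = (C−B)/|BC| = (0.0913,-0.9958); ey = (0.9958,0.0913)
P = B + -2.03·ex + 2.95·ey = (2.7523,4.2909)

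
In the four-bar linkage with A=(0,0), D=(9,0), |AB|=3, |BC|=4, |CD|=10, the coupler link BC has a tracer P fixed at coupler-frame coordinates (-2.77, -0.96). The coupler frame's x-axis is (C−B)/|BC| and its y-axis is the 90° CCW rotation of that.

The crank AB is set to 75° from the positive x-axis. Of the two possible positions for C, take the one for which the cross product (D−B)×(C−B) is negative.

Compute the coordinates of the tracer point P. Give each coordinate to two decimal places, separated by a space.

1.13 5.81

A=(0,0), D=(9.00,0)
B = A + 3.00·(cos75°, sin75°) = (0.7765, 2.8978)
|BD| = 8.7192
circle(B,4.00) ∩ circle(D,10.00): a=-0.4574, h=3.9738
  candidates: C₊=(1.6657,6.7977) cross=34.648; C₋=(-0.9756,-0.6981) cross=-34.648
  mode - wants cross < 0 → take C=(-0.9756,-0.6981) (cross=-34.648)
ex = (C−B)/|BC| = (-0.4380,-0.8990); ey = (0.8990,-0.4380)
P = B + -2.77·ex + -0.96·ey = (1.1268,5.8084)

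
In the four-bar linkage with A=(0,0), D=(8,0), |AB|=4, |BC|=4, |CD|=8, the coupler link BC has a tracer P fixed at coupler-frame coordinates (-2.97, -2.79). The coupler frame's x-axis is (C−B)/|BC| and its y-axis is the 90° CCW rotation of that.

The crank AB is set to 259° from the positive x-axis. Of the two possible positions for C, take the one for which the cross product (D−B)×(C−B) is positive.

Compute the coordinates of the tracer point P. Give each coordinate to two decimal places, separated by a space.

A=(0,0), D=(8.00,0)
B = A + 4.00·(cos259°, sin259°) = (-0.7632, -3.9265)
|BD| = 9.6027
circle(B,4.00) ∩ circle(D,8.00): a=2.3021, h=3.2712
  candidates: C₊=(-0.0000,0.0000) cross=31.412; C₋=(2.6751,-5.9704) cross=-31.412
  mode + wants cross > 0 → take C=(-0.0000,0.0000) (cross=31.412)
ex = (C−B)/|BC| = (0.1908,0.9816); ey = (-0.9816,0.1908)
P = B + -2.97·ex + -2.79·ey = (1.4088,-7.3743)

1.41 -7.37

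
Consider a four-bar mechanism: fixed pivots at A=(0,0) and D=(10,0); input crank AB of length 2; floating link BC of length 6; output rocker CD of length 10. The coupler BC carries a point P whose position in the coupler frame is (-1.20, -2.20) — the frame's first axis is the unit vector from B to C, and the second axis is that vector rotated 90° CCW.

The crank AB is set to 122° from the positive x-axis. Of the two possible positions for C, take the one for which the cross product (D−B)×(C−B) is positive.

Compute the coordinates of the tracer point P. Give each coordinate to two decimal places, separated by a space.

A=(0,0), D=(10.00,0)
B = A + 2.00·(cos122°, sin122°) = (-1.0598, 1.6961)
|BD| = 11.1891
circle(B,6.00) ∩ circle(D,10.00): a=2.7347, h=5.3406
  candidates: C₊=(2.4528,6.5604) cross=59.756; C₋=(0.8337,-3.9973) cross=-59.756
  mode + wants cross > 0 → take C=(2.4528,6.5604) (cross=59.756)
ex = (C−B)/|BC| = (0.5854,0.8107); ey = (-0.8107,0.5854)
P = B + -1.20·ex + -2.20·ey = (0.0212,-0.5647)

0.02 -0.56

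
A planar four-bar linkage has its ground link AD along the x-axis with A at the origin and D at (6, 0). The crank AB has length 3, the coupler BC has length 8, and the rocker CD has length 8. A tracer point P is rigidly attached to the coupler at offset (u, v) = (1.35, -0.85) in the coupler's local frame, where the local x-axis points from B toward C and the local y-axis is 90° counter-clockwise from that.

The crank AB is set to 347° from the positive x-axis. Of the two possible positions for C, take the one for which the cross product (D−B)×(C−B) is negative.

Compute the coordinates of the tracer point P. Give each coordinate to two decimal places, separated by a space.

2.69 -2.25

A=(0,0), D=(6.00,0)
B = A + 3.00·(cos347°, sin347°) = (2.9231, -0.6749)
|BD| = 3.1500
circle(B,8.00) ∩ circle(D,8.00): a=1.5750, h=7.8434
  candidates: C₊=(2.7812,7.3239) cross=24.707; C₋=(6.1419,-7.9987) cross=-24.707
  mode - wants cross < 0 → take C=(6.1419,-7.9987) (cross=-24.707)
ex = (C−B)/|BC| = (0.4023,-0.9155); ey = (0.9155,0.4023)
P = B + 1.35·ex + -0.85·ey = (2.6881,-2.2528)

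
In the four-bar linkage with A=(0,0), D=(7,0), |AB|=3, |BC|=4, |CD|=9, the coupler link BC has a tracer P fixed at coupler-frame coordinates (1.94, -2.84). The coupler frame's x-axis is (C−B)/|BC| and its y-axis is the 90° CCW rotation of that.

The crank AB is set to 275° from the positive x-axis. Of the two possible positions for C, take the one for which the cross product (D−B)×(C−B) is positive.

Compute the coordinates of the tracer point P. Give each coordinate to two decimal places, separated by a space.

1.51 0.22

A=(0,0), D=(7.00,0)
B = A + 3.00·(cos275°, sin275°) = (0.2615, -2.9886)
|BD| = 7.3715
circle(B,4.00) ∩ circle(D,9.00): a=-0.7231, h=3.9341
  candidates: C₊=(-1.9945,0.3145) cross=29.000; C₋=(1.1954,-6.8780) cross=-29.000
  mode + wants cross > 0 → take C=(-1.9945,0.3145) (cross=29.000)
ex = (C−B)/|BC| = (-0.5640,0.8258); ey = (-0.8258,-0.5640)
P = B + 1.94·ex + -2.84·ey = (1.5125,0.2152)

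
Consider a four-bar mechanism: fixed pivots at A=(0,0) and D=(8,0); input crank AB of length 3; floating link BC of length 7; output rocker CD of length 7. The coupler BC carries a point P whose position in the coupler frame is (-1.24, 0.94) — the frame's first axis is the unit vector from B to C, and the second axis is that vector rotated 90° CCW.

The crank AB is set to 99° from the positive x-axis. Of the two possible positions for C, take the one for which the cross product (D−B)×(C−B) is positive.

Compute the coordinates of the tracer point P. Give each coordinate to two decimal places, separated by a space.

-2.02 3.13

A=(0,0), D=(8.00,0)
B = A + 3.00·(cos99°, sin99°) = (-0.4693, 2.9631)
|BD| = 8.9727
circle(B,7.00) ∩ circle(D,7.00): a=4.4863, h=5.3733
  candidates: C₊=(5.5398,6.5534) cross=48.213; C₋=(1.9909,-3.5904) cross=-48.213
  mode + wants cross > 0 → take C=(5.5398,6.5534) (cross=48.213)
ex = (C−B)/|BC| = (0.8584,0.5129); ey = (-0.5129,0.8584)
P = B + -1.24·ex + 0.94·ey = (-2.0159,3.1340)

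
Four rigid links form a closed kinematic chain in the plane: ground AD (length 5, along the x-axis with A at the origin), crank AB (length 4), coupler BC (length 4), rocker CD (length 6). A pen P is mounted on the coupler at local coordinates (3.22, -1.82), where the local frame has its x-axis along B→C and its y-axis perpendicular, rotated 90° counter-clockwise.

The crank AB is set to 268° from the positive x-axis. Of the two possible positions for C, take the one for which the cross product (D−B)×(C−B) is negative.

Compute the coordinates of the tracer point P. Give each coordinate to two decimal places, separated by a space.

A=(0,0), D=(5.00,0)
B = A + 4.00·(cos268°, sin268°) = (-0.1396, -3.9976)
|BD| = 6.5112
circle(B,4.00) ∩ circle(D,6.00): a=1.7198, h=3.6114
  candidates: C₊=(-0.9993,-0.0910) cross=23.515; C₋=(3.4351,-5.7923) cross=-23.515
  mode - wants cross < 0 → take C=(3.4351,-5.7923) (cross=-23.515)
ex = (C−B)/|BC| = (0.8937,-0.4487); ey = (0.4487,0.8937)
P = B + 3.22·ex + -1.82·ey = (1.9214,-7.0689)

1.92 -7.07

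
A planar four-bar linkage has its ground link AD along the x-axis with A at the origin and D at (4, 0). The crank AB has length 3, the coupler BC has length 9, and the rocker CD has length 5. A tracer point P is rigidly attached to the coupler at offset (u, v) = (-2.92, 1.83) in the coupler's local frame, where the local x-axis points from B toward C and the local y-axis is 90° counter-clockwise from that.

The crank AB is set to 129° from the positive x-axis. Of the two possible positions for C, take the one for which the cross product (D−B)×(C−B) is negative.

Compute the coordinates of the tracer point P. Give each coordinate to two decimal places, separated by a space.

-2.12 5.77

A=(0,0), D=(4.00,0)
B = A + 3.00·(cos129°, sin129°) = (-1.8880, 2.3314)
|BD| = 6.3327
circle(B,9.00) ∩ circle(D,5.00): a=7.5878, h=4.8399
  candidates: C₊=(6.9488,4.0379) cross=30.650; C₋=(3.3851,-4.9620) cross=-30.650
  mode - wants cross < 0 → take C=(3.3851,-4.9620) (cross=-30.650)
ex = (C−B)/|BC| = (0.5859,-0.8104); ey = (0.8104,0.5859)
P = B + -2.92·ex + 1.83·ey = (-2.1158,5.7700)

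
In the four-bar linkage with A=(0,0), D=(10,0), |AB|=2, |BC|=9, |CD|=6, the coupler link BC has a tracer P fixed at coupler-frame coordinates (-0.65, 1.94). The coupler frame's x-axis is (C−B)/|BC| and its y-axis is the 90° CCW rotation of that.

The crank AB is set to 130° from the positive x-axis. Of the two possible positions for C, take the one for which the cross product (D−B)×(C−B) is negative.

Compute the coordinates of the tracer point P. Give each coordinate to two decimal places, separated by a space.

A=(0,0), D=(10.00,0)
B = A + 2.00·(cos130°, sin130°) = (-1.2856, 1.5321)
|BD| = 11.3891
circle(B,9.00) ∩ circle(D,6.00): a=7.6701, h=4.7084
  candidates: C₊=(6.9482,5.1659) cross=53.625; C₋=(5.6814,-4.1653) cross=-53.625
  mode - wants cross < 0 → take C=(5.6814,-4.1653) (cross=-53.625)
ex = (C−B)/|BC| = (0.7741,-0.6330); ey = (0.6330,0.7741)
P = B + -0.65·ex + 1.94·ey = (-0.5606,3.4453)

-0.56 3.45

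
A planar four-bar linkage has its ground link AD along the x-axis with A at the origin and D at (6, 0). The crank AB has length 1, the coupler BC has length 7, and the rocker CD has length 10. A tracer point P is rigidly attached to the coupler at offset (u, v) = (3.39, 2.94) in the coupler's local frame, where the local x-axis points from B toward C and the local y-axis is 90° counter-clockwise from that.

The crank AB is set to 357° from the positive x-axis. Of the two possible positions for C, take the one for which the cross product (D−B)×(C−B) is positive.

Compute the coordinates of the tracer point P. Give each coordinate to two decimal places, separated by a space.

A=(0,0), D=(6.00,0)
B = A + 1.00·(cos357°, sin357°) = (0.9986, -0.0523)
|BD| = 5.0016
circle(B,7.00) ∩ circle(D,10.00): a=-2.5975, h=6.5002
  candidates: C₊=(-1.6667,6.4204) cross=32.512; C₋=(-1.5307,-6.5794) cross=-32.512
  mode + wants cross > 0 → take C=(-1.6667,6.4204) (cross=32.512)
ex = (C−B)/|BC| = (-0.3808,0.9247); ey = (-0.9247,-0.3808)
P = B + 3.39·ex + 2.94·ey = (-3.0107,1.9628)

-3.01 1.96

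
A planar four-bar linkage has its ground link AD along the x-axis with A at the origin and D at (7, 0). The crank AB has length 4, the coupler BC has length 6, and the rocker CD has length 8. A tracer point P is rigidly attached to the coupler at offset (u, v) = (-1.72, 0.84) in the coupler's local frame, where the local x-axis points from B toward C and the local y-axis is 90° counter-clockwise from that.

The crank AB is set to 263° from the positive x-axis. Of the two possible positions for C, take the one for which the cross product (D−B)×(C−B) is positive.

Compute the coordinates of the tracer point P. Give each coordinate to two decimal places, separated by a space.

A=(0,0), D=(7.00,0)
B = A + 4.00·(cos263°, sin263°) = (-0.4875, -3.9702)
|BD| = 8.4749
circle(B,6.00) ∩ circle(D,8.00): a=2.5855, h=5.4143
  candidates: C₊=(-0.7396,2.0245) cross=45.886; C₋=(4.3332,-7.5424) cross=-45.886
  mode + wants cross > 0 → take C=(-0.7396,2.0245) (cross=45.886)
ex = (C−B)/|BC| = (-0.0420,0.9991); ey = (-0.9991,-0.0420)
P = B + -1.72·ex + 0.84·ey = (-1.2545,-5.7240)

-1.25 -5.72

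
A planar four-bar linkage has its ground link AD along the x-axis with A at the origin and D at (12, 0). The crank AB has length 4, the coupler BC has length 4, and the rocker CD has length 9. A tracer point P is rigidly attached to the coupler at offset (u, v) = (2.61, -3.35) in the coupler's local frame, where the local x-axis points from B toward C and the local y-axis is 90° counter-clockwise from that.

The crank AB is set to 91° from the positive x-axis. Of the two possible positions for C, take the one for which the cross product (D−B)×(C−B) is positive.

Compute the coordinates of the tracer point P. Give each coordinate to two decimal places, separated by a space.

2.53 0.64

A=(0,0), D=(12.00,0)
B = A + 4.00·(cos91°, sin91°) = (-0.0698, 3.9994)
|BD| = 12.7152
circle(B,4.00) ∩ circle(D,9.00): a=3.8016, h=1.2442
  candidates: C₊=(3.9302,3.9847) cross=15.820; C₋=(3.1475,1.6226) cross=-15.820
  mode + wants cross > 0 → take C=(3.9302,3.9847) (cross=15.820)
ex = (C−B)/|BC| = (1.0000,-0.0037); ey = (0.0037,1.0000)
P = B + 2.61·ex + -3.35·ey = (2.5279,0.6398)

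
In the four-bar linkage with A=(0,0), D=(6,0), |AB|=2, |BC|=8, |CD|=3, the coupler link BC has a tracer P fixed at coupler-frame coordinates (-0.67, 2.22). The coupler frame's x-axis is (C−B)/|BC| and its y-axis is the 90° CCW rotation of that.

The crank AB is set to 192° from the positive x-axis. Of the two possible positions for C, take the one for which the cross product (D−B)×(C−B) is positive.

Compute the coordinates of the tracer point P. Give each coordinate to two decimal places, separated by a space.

-3.49 1.32

A=(0,0), D=(6.00,0)
B = A + 2.00·(cos192°, sin192°) = (-1.9563, -0.4158)
|BD| = 7.9672
circle(B,8.00) ∩ circle(D,3.00): a=7.4352, h=2.9525
  candidates: C₊=(5.3147,2.9207) cross=23.523; C₋=(5.6229,-2.9762) cross=-23.523
  mode + wants cross > 0 → take C=(5.3147,2.9207) (cross=23.523)
ex = (C−B)/|BC| = (0.9089,0.4171); ey = (-0.4171,0.9089)
P = B + -0.67·ex + 2.22·ey = (-3.4911,1.3225)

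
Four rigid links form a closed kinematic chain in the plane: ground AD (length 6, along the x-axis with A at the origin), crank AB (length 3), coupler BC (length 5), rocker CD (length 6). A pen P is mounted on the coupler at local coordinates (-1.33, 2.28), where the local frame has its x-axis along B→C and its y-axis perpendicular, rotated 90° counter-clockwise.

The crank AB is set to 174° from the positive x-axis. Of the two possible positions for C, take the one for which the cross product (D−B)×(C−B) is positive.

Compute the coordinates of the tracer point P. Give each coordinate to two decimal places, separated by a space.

A=(0,0), D=(6.00,0)
B = A + 3.00·(cos174°, sin174°) = (-2.9836, 0.3136)
|BD| = 8.9890
circle(B,5.00) ∩ circle(D,6.00): a=3.8827, h=3.1504
  candidates: C₊=(1.0066,3.3266) cross=28.319; C₋=(0.7868,-2.9703) cross=-28.319
  mode + wants cross > 0 → take C=(1.0066,3.3266) (cross=28.319)
ex = (C−B)/|BC| = (0.7980,0.6026); ey = (-0.6026,0.7980)
P = B + -1.33·ex + 2.28·ey = (-5.4189,1.3317)

-5.42 1.33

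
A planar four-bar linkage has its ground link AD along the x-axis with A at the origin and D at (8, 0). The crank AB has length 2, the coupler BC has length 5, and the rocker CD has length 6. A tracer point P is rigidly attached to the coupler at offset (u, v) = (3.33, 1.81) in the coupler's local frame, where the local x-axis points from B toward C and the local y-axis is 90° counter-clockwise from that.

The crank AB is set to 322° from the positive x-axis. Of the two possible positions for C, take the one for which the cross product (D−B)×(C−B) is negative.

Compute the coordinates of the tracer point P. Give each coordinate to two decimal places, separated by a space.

A=(0,0), D=(8.00,0)
B = A + 2.00·(cos322°, sin322°) = (1.5760, -1.2313)
|BD| = 6.5409
circle(B,5.00) ∩ circle(D,6.00): a=2.4296, h=4.3700
  candidates: C₊=(3.1395,3.5179) cross=28.584; C₋=(4.7848,-5.0658) cross=-28.584
  mode - wants cross < 0 → take C=(4.7848,-5.0658) (cross=-28.584)
ex = (C−B)/|BC| = (0.6418,-0.7669); ey = (0.7669,0.6418)
P = B + 3.33·ex + 1.81·ey = (5.1012,-2.6235)

5.10 -2.62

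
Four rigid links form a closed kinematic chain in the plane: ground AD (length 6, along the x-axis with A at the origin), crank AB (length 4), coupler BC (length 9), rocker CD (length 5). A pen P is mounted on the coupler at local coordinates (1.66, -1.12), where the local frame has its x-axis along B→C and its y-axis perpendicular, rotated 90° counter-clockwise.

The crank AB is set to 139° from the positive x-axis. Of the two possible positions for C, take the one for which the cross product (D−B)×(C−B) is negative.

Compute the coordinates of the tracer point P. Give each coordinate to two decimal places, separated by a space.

A=(0,0), D=(6.00,0)
B = A + 4.00·(cos139°, sin139°) = (-3.0188, 2.6242)
|BD| = 9.3929
circle(B,9.00) ∩ circle(D,5.00): a=7.6774, h=4.6965
  candidates: C₊=(5.6650,4.9888) cross=44.114; C₋=(3.0407,-4.0302) cross=-44.114
  mode - wants cross < 0 → take C=(3.0407,-4.0302) (cross=-44.114)
ex = (C−B)/|BC| = (0.6733,-0.7394); ey = (0.7394,0.6733)
P = B + 1.66·ex + -1.12·ey = (-2.7293,0.6428)

-2.73 0.64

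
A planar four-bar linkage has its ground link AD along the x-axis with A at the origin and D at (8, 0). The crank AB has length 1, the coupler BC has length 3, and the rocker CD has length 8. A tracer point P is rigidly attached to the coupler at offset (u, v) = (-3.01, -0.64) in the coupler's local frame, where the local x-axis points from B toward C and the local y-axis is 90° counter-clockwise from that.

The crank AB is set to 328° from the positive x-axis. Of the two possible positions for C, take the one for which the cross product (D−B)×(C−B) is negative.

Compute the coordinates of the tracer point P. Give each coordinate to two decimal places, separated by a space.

0.24 2.49

A=(0,0), D=(8.00,0)
B = A + 1.00·(cos328°, sin328°) = (0.8480, -0.5299)
|BD| = 7.1716
circle(B,3.00) ∩ circle(D,8.00): a=-0.2488, h=2.9897
  candidates: C₊=(0.3790,2.4332) cross=21.441; C₋=(0.8208,-3.5298) cross=-21.441
  mode - wants cross < 0 → take C=(0.8208,-3.5298) (cross=-21.441)
ex = (C−B)/|BC| = (-0.0091,-1.0000); ey = (1.0000,-0.0091)
P = B + -3.01·ex + -0.64·ey = (0.2354,2.4858)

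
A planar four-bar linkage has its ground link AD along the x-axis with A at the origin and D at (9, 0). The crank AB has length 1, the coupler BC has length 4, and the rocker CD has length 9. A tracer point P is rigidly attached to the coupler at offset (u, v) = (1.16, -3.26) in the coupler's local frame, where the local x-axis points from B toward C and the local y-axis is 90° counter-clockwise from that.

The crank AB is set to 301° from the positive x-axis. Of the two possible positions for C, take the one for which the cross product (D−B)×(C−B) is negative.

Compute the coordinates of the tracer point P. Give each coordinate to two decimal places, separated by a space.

-2.42 -2.68

A=(0,0), D=(9.00,0)
B = A + 1.00·(cos301°, sin301°) = (0.5150, -0.8572)
|BD| = 8.5281
circle(B,4.00) ∩ circle(D,9.00): a=0.4532, h=3.9742
  candidates: C₊=(0.5665,3.1425) cross=33.893; C₋=(1.3654,-4.7657) cross=-33.893
  mode - wants cross < 0 → take C=(1.3654,-4.7657) (cross=-33.893)
ex = (C−B)/|BC| = (0.2126,-0.9771); ey = (0.9771,0.2126)
P = B + 1.16·ex + -3.26·ey = (-2.4239,-2.6837)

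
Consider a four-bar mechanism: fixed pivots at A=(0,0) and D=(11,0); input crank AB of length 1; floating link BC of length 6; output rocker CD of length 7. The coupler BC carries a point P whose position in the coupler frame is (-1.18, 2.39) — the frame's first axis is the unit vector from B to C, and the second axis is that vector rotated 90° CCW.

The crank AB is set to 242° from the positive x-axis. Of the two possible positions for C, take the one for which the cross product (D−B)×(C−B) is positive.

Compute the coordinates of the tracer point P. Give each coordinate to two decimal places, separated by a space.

-2.80 0.41

A=(0,0), D=(11.00,0)
B = A + 1.00·(cos242°, sin242°) = (-0.4695, -0.8829)
|BD| = 11.5034
circle(B,6.00) ∩ circle(D,7.00): a=5.1867, h=3.0164
  candidates: C₊=(4.4704,2.5226) cross=34.699; C₋=(4.9334,-3.4923) cross=-34.699
  mode + wants cross > 0 → take C=(4.4704,2.5226) (cross=34.699)
ex = (C−B)/|BC| = (0.8233,0.5676); ey = (-0.5676,0.8233)
P = B + -1.18·ex + 2.39·ey = (-2.7975,0.4150)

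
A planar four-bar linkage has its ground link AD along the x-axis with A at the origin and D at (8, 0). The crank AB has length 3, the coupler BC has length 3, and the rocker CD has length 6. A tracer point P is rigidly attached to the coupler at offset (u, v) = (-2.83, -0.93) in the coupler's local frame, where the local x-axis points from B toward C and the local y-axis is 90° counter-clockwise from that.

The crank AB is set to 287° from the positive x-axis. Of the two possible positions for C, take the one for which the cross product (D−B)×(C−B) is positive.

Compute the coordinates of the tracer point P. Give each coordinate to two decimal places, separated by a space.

0.68 -5.84

A=(0,0), D=(8.00,0)
B = A + 3.00·(cos287°, sin287°) = (0.8771, -2.8689)
|BD| = 7.6789
circle(B,3.00) ∩ circle(D,6.00): a=2.0814, h=2.1605
  candidates: C₊=(2.0006,-0.0872) cross=16.590; C₋=(3.6150,-4.0953) cross=-16.590
  mode + wants cross > 0 → take C=(2.0006,-0.0872) (cross=16.590)
ex = (C−B)/|BC| = (0.3745,0.9272); ey = (-0.9272,0.3745)
P = B + -2.83·ex + -0.93·ey = (0.6796,-5.8413)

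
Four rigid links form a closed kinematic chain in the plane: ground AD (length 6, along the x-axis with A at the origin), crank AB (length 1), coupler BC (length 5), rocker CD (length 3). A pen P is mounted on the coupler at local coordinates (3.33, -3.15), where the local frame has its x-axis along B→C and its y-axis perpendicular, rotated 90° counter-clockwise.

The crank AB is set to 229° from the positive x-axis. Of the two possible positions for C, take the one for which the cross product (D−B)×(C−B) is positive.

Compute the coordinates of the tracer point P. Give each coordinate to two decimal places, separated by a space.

A=(0,0), D=(6.00,0)
B = A + 1.00·(cos229°, sin229°) = (-0.6561, -0.7547)
|BD| = 6.6987
circle(B,5.00) ∩ circle(D,3.00): a=4.5436, h=2.0870
  candidates: C₊=(3.6235,1.8309) cross=13.980; C₋=(4.0938,-2.3165) cross=-13.980
  mode + wants cross > 0 → take C=(3.6235,1.8309) (cross=13.980)
ex = (C−B)/|BC| = (0.8559,0.5171); ey = (-0.5171,0.8559)
P = B + 3.33·ex + -3.15·ey = (3.8231,-1.7288)

3.82 -1.73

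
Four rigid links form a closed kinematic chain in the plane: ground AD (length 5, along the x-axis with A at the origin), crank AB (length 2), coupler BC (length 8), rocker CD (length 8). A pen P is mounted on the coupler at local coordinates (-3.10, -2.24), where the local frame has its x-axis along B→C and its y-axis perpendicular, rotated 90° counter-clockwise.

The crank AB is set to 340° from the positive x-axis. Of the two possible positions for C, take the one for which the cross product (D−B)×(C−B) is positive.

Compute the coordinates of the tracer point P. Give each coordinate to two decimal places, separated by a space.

4.16 -3.75

A=(0,0), D=(5.00,0)
B = A + 2.00·(cos340°, sin340°) = (1.8794, -0.6840)
|BD| = 3.1947
circle(B,8.00) ∩ circle(D,8.00): a=1.5974, h=7.8389
  candidates: C₊=(1.7613,7.3151) cross=25.043; C₋=(5.1181,-7.9991) cross=-25.043
  mode + wants cross > 0 → take C=(1.7613,7.3151) (cross=25.043)
ex = (C−B)/|BC| = (-0.0148,0.9999); ey = (-0.9999,-0.0148)
P = B + -3.10·ex + -2.24·ey = (4.1649,-3.7506)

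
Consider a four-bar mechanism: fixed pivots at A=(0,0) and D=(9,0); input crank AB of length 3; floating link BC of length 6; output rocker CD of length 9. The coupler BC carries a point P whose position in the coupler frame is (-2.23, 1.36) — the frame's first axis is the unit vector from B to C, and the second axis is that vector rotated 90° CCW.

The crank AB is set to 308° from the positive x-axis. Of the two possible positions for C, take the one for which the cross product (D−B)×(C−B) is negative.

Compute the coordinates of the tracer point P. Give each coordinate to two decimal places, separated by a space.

2.10 0.24

A=(0,0), D=(9.00,0)
B = A + 3.00·(cos308°, sin308°) = (1.8470, -2.3640)
|BD| = 7.5335
circle(B,6.00) ∩ circle(D,9.00): a=0.7801, h=5.9491
  candidates: C₊=(0.7209,3.5293) cross=44.818; C₋=(4.4545,-7.7678) cross=-44.818
  mode - wants cross < 0 → take C=(4.4545,-7.7678) (cross=-44.818)
ex = (C−B)/|BC| = (0.4346,-0.9006); ey = (0.9006,0.4346)
P = B + -2.23·ex + 1.36·ey = (2.1027,0.2354)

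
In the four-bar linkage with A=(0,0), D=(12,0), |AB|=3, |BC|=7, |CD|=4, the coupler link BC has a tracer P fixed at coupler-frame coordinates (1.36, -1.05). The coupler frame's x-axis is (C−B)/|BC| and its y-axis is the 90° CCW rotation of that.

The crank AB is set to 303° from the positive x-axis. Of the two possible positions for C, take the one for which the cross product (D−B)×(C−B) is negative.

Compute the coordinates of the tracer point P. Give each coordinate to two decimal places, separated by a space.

3.05 -3.49

A=(0,0), D=(12.00,0)
B = A + 3.00·(cos303°, sin303°) = (1.6339, -2.5160)
|BD| = 10.6671
circle(B,7.00) ∩ circle(D,4.00): a=6.8803, h=1.2887
  candidates: C₊=(8.0162,0.3592) cross=13.747; C₋=(8.6241,-2.1455) cross=-13.747
  mode - wants cross < 0 → take C=(8.6241,-2.1455) (cross=-13.747)
ex = (C−B)/|BC| = (0.9986,0.0529); ey = (-0.0529,0.9986)
P = B + 1.36·ex + -1.05·ey = (3.0476,-3.4926)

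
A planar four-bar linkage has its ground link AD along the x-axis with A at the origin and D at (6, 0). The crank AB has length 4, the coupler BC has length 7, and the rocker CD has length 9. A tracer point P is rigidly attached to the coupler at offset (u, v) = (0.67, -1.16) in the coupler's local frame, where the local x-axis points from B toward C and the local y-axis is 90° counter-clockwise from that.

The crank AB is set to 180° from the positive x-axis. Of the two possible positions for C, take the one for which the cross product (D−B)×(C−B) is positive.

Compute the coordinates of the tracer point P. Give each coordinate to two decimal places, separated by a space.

-2.66 0.02

A=(0,0), D=(6.00,0)
B = A + 4.00·(cos180°, sin180°) = (-4.0000, 0.0000)
|BD| = 10.0000
circle(B,7.00) ∩ circle(D,9.00): a=3.4000, h=6.1188
  candidates: C₊=(-0.6000,6.1188) cross=61.188; C₋=(-0.6000,-6.1188) cross=-61.188
  mode + wants cross > 0 → take C=(-0.6000,6.1188) (cross=61.188)
ex = (C−B)/|BC| = (0.4857,0.8741); ey = (-0.8741,0.4857)
P = B + 0.67·ex + -1.16·ey = (-2.6606,0.0222)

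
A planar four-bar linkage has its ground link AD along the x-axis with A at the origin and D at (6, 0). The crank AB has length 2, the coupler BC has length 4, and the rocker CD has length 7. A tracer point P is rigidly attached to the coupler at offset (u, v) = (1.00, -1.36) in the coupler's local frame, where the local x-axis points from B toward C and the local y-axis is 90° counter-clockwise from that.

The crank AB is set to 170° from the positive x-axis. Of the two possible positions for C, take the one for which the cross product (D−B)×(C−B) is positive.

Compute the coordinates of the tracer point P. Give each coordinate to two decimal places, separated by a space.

A=(0,0), D=(6.00,0)
B = A + 2.00·(cos170°, sin170°) = (-1.9696, 0.3473)
|BD| = 7.9772
circle(B,4.00) ∩ circle(D,7.00): a=1.9202, h=3.5090
  candidates: C₊=(0.1015,3.7693) cross=27.992; C₋=(-0.2040,-3.2419) cross=-27.992
  mode + wants cross > 0 → take C=(0.1015,3.7693) (cross=27.992)
ex = (C−B)/|BC| = (0.5178,0.8555); ey = (-0.8555,0.5178)
P = B + 1.00·ex + -1.36·ey = (-0.2883,0.4986)

-0.29 0.50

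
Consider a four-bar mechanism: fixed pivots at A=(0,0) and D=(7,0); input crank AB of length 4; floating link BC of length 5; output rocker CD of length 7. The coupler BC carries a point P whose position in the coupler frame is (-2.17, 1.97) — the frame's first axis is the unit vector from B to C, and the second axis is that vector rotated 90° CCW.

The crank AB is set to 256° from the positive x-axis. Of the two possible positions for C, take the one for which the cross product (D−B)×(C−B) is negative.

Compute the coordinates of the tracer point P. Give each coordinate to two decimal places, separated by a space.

-2.05 -1.16

A=(0,0), D=(7.00,0)
B = A + 4.00·(cos256°, sin256°) = (-0.9677, -3.8812)
|BD| = 8.8627
circle(B,5.00) ∩ circle(D,7.00): a=3.0774, h=3.9408
  candidates: C₊=(0.0731,1.0093) cross=34.926; C₋=(3.5247,-6.0764) cross=-34.926
  mode - wants cross < 0 → take C=(3.5247,-6.0764) (cross=-34.926)
ex = (C−B)/|BC| = (0.8985,-0.4390); ey = (0.4390,0.8985)
P = B + -2.17·ex + 1.97·ey = (-2.0525,-1.1585)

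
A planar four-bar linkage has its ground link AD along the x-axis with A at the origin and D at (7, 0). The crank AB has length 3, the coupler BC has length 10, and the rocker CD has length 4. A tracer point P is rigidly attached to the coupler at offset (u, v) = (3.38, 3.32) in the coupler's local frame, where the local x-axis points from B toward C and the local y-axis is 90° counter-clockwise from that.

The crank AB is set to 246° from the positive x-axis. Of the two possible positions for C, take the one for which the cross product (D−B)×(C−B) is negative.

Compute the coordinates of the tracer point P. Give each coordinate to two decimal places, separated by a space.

A=(0,0), D=(7.00,0)
B = A + 3.00·(cos246°, sin246°) = (-1.2202, -2.7406)
|BD| = 8.6650
circle(B,10.00) ∩ circle(D,4.00): a=9.1796, h=3.9668
  candidates: C₊=(6.2335,3.9259) cross=34.372; C₋=(8.7428,-3.6004) cross=-34.372
  mode - wants cross < 0 → take C=(8.7428,-3.6004) (cross=-34.372)
ex = (C−B)/|BC| = (0.9963,-0.0860); ey = (0.0860,0.9963)
P = B + 3.38·ex + 3.32·ey = (2.4327,0.2765)

2.43 0.28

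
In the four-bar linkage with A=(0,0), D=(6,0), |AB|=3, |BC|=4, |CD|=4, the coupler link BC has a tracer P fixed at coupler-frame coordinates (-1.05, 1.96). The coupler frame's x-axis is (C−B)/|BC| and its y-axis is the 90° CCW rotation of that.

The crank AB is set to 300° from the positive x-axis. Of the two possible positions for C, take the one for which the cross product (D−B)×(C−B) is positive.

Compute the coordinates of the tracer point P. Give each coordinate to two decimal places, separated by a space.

-0.62 -3.27

A=(0,0), D=(6.00,0)
B = A + 3.00·(cos300°, sin300°) = (1.5000, -2.5981)
|BD| = 5.1962
circle(B,4.00) ∩ circle(D,4.00): a=2.5981, h=3.0414
  candidates: C₊=(2.2293,1.3349) cross=15.803; C₋=(5.2707,-3.9330) cross=-15.803
  mode + wants cross > 0 → take C=(2.2293,1.3349) (cross=15.803)
ex = (C−B)/|BC| = (0.1823,0.9832); ey = (-0.9832,0.1823)
P = B + -1.05·ex + 1.96·ey = (-0.6186,-3.2731)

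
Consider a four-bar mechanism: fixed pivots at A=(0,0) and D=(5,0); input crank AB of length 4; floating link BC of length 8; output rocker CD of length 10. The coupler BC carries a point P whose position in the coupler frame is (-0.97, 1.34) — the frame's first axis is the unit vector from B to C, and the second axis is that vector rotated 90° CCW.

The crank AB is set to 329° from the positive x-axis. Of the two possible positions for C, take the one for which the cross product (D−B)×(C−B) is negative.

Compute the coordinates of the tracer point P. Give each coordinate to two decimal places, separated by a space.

4.63 -0.92

A=(0,0), D=(5.00,0)
B = A + 4.00·(cos329°, sin329°) = (3.4287, -2.0602)
|BD| = 2.5910
circle(B,8.00) ∩ circle(D,10.00): a=-5.6516, h=5.6621
  candidates: C₊=(-4.5008,-3.1200) cross=14.671; C₋=(4.5032,-9.9877) cross=-14.671
  mode - wants cross < 0 → take C=(4.5032,-9.9877) (cross=-14.671)
ex = (C−B)/|BC| = (0.1343,-0.9909); ey = (0.9909,0.1343)
P = B + -0.97·ex + 1.34·ey = (4.6262,-0.9190)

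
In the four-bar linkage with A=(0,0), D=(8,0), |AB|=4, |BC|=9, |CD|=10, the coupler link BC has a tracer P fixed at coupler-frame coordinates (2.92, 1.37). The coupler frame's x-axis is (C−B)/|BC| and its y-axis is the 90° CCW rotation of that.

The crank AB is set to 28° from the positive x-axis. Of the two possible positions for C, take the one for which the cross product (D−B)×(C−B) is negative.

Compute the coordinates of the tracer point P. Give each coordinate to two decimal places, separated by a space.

A=(0,0), D=(8.00,0)
B = A + 4.00·(cos28°, sin28°) = (3.5318, 1.8779)
|BD| = 4.8468
circle(B,9.00) ∩ circle(D,10.00): a=0.4633, h=8.9881
  candidates: C₊=(7.4414,9.9844) cross=43.563; C₋=(0.4765,-6.5876) cross=-43.563
  mode - wants cross < 0 → take C=(0.4765,-6.5876) (cross=-43.563)
ex = (C−B)/|BC| = (-0.3395,-0.9406); ey = (0.9406,-0.3395)
P = B + 2.92·ex + 1.37·ey = (3.8292,-1.3338)

3.83 -1.33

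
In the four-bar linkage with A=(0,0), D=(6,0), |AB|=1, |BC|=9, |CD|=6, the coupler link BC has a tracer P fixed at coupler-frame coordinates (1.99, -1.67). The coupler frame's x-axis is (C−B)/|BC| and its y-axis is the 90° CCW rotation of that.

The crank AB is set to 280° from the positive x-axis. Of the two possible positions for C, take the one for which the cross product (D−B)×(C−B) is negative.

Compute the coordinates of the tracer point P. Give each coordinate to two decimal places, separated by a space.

A=(0,0), D=(6.00,0)
B = A + 1.00·(cos280°, sin280°) = (0.1736, -0.9848)
|BD| = 5.9090
circle(B,9.00) ∩ circle(D,6.00): a=6.7623, h=5.9390
  candidates: C₊=(5.8515,5.9982) cross=35.094; C₋=(7.8311,-5.7138) cross=-35.094
  mode - wants cross < 0 → take C=(7.8311,-5.7138) (cross=-35.094)
ex = (C−B)/|BC| = (0.8508,-0.5254); ey = (0.5254,0.8508)
P = B + 1.99·ex + -1.67·ey = (0.9893,-3.4513)

0.99 -3.45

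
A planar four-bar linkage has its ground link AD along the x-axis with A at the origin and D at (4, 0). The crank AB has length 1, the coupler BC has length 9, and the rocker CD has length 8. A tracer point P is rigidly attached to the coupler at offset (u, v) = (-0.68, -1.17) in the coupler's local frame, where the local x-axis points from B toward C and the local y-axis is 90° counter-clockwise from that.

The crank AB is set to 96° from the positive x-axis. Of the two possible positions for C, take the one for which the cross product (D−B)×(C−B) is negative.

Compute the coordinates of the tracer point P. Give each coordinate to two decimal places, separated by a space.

A=(0,0), D=(4.00,0)
B = A + 1.00·(cos96°, sin96°) = (-0.1045, 0.9945)
|BD| = 4.2233
circle(B,9.00) ∩ circle(D,8.00): a=4.1243, h=7.9994
  candidates: C₊=(5.7875,7.7977) cross=33.784; C₋=(2.0200,-7.7511) cross=-33.784
  mode - wants cross < 0 → take C=(2.0200,-7.7511) (cross=-33.784)
ex = (C−B)/|BC| = (0.2361,-0.9717); ey = (0.9717,0.2361)
P = B + -0.68·ex + -1.17·ey = (-1.4020,1.3791)

-1.40 1.38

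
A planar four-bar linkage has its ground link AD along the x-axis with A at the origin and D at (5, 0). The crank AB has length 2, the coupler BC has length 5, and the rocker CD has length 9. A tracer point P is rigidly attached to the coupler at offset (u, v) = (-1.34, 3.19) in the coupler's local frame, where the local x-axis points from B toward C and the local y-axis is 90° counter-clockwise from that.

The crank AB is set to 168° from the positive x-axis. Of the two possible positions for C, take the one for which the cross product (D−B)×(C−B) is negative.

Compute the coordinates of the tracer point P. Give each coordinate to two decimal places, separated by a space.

A=(0,0), D=(5.00,0)
B = A + 2.00·(cos168°, sin168°) = (-1.9563, 0.4158)
|BD| = 6.9687
circle(B,5.00) ∩ circle(D,9.00): a=-0.5336, h=4.9714
  candidates: C₊=(-2.1923,5.4103) cross=34.645; C₋=(-2.7856,-4.5149) cross=-34.645
  mode - wants cross < 0 → take C=(-2.7856,-4.5149) (cross=-34.645)
ex = (C−B)/|BC| = (-0.1659,-0.9861); ey = (0.9861,-0.1659)
P = B + -1.34·ex + 3.19·ey = (1.4118,1.2082)

1.41 1.21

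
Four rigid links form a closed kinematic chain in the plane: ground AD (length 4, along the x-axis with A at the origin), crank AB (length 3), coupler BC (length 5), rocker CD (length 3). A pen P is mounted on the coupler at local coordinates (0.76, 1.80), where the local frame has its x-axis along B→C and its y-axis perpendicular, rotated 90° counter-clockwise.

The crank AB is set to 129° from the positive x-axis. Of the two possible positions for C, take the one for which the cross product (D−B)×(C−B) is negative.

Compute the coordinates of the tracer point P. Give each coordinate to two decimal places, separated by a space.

A=(0,0), D=(4.00,0)
B = A + 3.00·(cos129°, sin129°) = (-1.8880, 2.3314)
|BD| = 6.3327
circle(B,5.00) ∩ circle(D,3.00): a=4.4296, h=2.3191
  candidates: C₊=(3.0844,2.8569) cross=14.686; C₋=(1.3768,-1.4556) cross=-14.686
  mode - wants cross < 0 → take C=(1.3768,-1.4556) (cross=-14.686)
ex = (C−B)/|BC| = (0.6529,-0.7574); ey = (0.7574,0.6529)
P = B + 0.76·ex + 1.80·ey = (-0.0284,2.9311)

-0.03 2.93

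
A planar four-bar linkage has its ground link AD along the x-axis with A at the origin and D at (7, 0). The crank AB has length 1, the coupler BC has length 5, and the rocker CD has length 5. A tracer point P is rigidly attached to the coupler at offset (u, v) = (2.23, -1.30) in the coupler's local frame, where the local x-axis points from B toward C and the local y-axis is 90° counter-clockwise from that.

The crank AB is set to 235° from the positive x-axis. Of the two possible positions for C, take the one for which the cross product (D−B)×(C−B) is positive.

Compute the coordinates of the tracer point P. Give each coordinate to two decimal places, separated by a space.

1.90 -0.09

A=(0,0), D=(7.00,0)
B = A + 1.00·(cos235°, sin235°) = (-0.5736, -0.8192)
|BD| = 7.6177
circle(B,5.00) ∩ circle(D,5.00): a=3.8089, h=3.2392
  candidates: C₊=(2.8649,2.8109) cross=24.675; C₋=(3.5615,-3.6300) cross=-24.675
  mode + wants cross > 0 → take C=(2.8649,2.8109) (cross=24.675)
ex = (C−B)/|BC| = (0.6877,0.7260); ey = (-0.7260,0.6877)
P = B + 2.23·ex + -1.30·ey = (1.9038,-0.0942)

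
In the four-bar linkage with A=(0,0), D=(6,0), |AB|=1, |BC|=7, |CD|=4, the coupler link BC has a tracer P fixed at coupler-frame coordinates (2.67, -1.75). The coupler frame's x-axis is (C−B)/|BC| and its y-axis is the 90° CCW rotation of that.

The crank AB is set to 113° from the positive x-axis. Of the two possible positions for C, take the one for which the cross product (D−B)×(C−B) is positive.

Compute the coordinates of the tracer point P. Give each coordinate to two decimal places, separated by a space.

A=(0,0), D=(6.00,0)
B = A + 1.00·(cos113°, sin113°) = (-0.3907, 0.9205)
|BD| = 6.4567
circle(B,7.00) ∩ circle(D,4.00): a=5.7838, h=3.9430
  candidates: C₊=(5.8962,3.9987) cross=25.459; C₋=(4.7719,-3.8068) cross=-25.459
  mode + wants cross > 0 → take C=(5.8962,3.9987) (cross=25.459)
ex = (C−B)/|BC| = (0.8981,0.4397); ey = (-0.4397,0.8981)
P = B + 2.67·ex + -1.75·ey = (2.7768,0.5229)

2.78 0.52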